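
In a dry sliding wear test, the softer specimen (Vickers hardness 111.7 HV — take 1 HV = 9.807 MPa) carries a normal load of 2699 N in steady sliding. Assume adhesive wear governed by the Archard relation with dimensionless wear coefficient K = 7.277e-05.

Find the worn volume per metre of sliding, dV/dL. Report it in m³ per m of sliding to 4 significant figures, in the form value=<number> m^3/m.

value=1.793e-10 m^3/m

Intermediate values are shown rounded, and all working math runs at full precision; one last rounding, at 4 significant figures.
Convert: Hardness H = 111.7 HV × 9.807 MPa/HV = 1095 MPa = 1.095e+09 Pa.
SI base units throughout: W = 2699 N, H = 1.095e+09 Pa, K = 7.277e-05.
The wear rate dV/dL = K·W/H: 7.277e-05 · 2699 / 1.095e+09 = 1.793e-10 m³/m.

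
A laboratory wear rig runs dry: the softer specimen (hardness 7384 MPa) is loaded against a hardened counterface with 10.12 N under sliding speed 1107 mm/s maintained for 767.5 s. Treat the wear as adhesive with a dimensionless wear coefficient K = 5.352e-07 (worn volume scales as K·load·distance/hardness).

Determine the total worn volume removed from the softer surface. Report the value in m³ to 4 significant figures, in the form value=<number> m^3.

value=6.232e-13 m^3

Displayed values are rounded. The computation maintains exact precision; one final rounding: 4 significant figures.
Sliding speed v = 1107 mm/s = 1.107 m/s. Path length L = v·t = 1.107 m/s × 767.5 s = 849.6 m.
Hardness H = 7384 MPa = 7.384e+09 Pa.
In SI base units, W = 10.12 N, H = 7.384e+09 Pa, K = 5.352e-07.
By Archard's law, V = K·W·L/H = 5.352e-07 · 10.12 · 849.6 / 7.384e+09 = 6.232e-13 m³.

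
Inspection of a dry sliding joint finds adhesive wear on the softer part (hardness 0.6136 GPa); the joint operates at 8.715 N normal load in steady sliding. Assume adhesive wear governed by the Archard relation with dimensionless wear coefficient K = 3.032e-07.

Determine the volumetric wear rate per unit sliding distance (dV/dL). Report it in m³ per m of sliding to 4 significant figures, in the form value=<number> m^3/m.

value=4.306e-15 m^3/m

Each operation carries full precision; quoted intermediates are rounded; one last rounding to four significant digits.
Hardness H = 0.6136 GPa = 6.136e+08 Pa.
In SI base units: W = 8.715 N, H = 6.136e+08 Pa, K = 3.032e-07.
Sliding wear rate dV/dL = K·W/H, per unit distance: 3.032e-07 · 8.715 / 6.136e+08 = 4.306e-15 m³/m.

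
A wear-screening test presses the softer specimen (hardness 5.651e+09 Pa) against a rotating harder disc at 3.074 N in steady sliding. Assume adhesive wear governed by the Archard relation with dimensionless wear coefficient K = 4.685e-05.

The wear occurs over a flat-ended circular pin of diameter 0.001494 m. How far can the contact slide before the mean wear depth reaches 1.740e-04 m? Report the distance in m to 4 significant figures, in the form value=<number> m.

Each operation keeps full precision — intermediates are displayed rounded — a lone final rounding, at four significant digits.
Contact area A = π·d²/4 = π·(0.001494 m)²/4 = 1.753e-06 m².
Restated in SI base units: W = 3.074 N, H = 5.651e+09 Pa, K = 4.685e-05.
Allowed volume V_lim = h_lim·A = 1.740e-04 · 1.753e-06 = 3.050e-10 m³.
Life L = V_lim·H/(K·W) = 3.050e-10 · 5.651e+09 / (4.685e-05 · 3.074) = 1.197e+04 m.

value=1.197e+04 m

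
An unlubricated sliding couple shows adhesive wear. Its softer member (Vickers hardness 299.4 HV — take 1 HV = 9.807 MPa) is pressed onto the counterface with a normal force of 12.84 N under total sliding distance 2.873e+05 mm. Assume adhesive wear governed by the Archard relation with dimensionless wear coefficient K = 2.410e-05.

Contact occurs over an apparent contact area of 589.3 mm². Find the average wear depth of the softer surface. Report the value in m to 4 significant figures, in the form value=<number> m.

Displayed values are rounded. The algebra holds full precision. Rounded just once, at 4 significant figures.
Convert: Distance covered L = 2.873e+05 mm = 287.3 m.
Convert: Hardness H = 299.4 HV × 9.807 MPa/HV = 2936 MPa = 2.936e+09 Pa.
Convert: Contact area A = 589.3 mm² = 5.893e-04 m².
In SI base units, W = 12.84 N, H = 2.936e+09 Pa, K = 2.410e-05.
Archard relation: V = K·W·L/H = 2.410e-05 · 12.84 · 287.3 / 2.936e+09 = 3.028e-11 m³.
Wear depth h = V/A = 3.028e-11 / 5.893e-04 = 5.138e-08 m.

value=5.138e-08 m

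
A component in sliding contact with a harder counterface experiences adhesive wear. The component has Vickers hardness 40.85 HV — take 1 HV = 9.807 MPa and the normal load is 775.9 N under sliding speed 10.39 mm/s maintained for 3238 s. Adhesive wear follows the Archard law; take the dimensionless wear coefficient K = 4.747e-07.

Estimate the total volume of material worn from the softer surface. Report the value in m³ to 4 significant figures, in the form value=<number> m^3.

value=3.093e-11 m^3

The algebra holds exact precision, and intermediate values appear rounded; a single final rounding: 4 significant digits.
Sliding speed v = 10.39 mm/s = 0.01039 m/s. Distance covered L = v·t = 0.01039 m/s × 3238 s = 33.64 m.
Hardness H = 40.85 HV × 9.807 MPa/HV = 400.6 MPa = 4.006e+08 Pa.
Working in SI base units: W = 775.9 N, H = 4.006e+08 Pa, K = 4.747e-07.
The Archard volume V = K·W·L/H = 4.747e-07 · 775.9 · 33.64 / 4.006e+08 = 3.093e-11 m³.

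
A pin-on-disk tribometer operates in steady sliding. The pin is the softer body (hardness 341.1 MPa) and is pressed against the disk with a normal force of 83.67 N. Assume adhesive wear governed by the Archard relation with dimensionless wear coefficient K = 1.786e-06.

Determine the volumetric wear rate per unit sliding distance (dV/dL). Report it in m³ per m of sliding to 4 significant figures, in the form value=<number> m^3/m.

value=4.381e-13 m^3/m

Quoted intermediates are rounded — all arithmetic maintains exact precision. Rounded just once to 4 significant figures.
Hardness H = 341.1 MPa = 3.411e+08 Pa.
As SI base values: W = 83.67 N, H = 3.411e+08 Pa, K = 1.786e-06.
Sliding wear rate dV/dL = K·W/H, per unit distance: 1.786e-06 · 83.67 / 3.411e+08 = 4.381e-13 m³/m.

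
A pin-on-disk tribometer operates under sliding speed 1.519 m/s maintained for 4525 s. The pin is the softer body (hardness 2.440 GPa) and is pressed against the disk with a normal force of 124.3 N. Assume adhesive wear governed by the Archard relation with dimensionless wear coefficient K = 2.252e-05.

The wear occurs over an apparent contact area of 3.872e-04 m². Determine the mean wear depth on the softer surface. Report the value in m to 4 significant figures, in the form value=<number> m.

value=2.037e-05 m

All arithmetic maintains full precision — printed values are rounded. Rounded just once: 4 significant figures.
The distance L = v·t = 1.519 m/s × 4525 s = 6873 m.
Hardness H = 2.440 GPa = 2.440e+09 Pa.
Expressed in SI base units: W = 124.3 N, H = 2.440e+09 Pa, K = 2.252e-05.
Worn volume V = K·W·L/H = 2.252e-05 · 124.3 · 6873 / 2.440e+09 = 7.885e-09 m³.
Wear depth h = V/A = 7.885e-09 / 3.872e-04 = 2.037e-05 m.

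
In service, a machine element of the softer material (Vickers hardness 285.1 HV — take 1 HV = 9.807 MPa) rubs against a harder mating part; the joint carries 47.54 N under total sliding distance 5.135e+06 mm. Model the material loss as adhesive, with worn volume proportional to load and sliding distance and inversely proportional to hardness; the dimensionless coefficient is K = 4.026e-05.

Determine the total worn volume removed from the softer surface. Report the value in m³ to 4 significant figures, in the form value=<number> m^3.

Intermediates are displayed rounded, and each operation runs at full float precision, and rounded just once: 4 significant figures.
Path length L = 5.135e+06 mm = 5135 m.
Hardness H = 285.1 HV × 9.807 MPa/HV = 2796 MPa = 2.796e+09 Pa.
Collected in SI base units: W = 47.54 N, H = 2.796e+09 Pa, K = 4.026e-05.
By Archard's law, V = K·W·L/H = 4.026e-05 · 47.54 · 5135 / 2.796e+09 = 3.515e-09 m³.

value=3.515e-09 m^3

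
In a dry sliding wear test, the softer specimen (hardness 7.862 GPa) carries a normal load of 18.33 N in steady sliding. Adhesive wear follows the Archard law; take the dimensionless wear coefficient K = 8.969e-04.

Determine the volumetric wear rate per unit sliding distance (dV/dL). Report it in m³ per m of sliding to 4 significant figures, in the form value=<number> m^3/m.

The algebra maintains full float precision. Intermediate values are printed rounded, and a lone final rounding to 4 significant digits.
Hardness H = 7.862 GPa = 7.862e+09 Pa.
Collected in SI base units: W = 18.33 N, H = 7.862e+09 Pa, K = 8.969e-04.
Sliding wear rate dV/dL = K·W/H — distance-free: 8.969e-04 · 18.33 / 7.862e+09 = 2.091e-12 m³/m.

value=2.091e-12 m^3/m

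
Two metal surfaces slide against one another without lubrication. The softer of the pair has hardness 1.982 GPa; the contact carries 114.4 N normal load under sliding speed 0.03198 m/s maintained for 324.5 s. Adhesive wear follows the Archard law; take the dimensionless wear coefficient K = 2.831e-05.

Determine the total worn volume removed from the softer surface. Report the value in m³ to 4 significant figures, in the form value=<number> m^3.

The intermediates are printed rounded. The computation maintains exact precision, and a single final rounding, at 4 significant digits.
Sliding distance L = v·t = 0.03198 m/s × 324.5 s = 10.38 m.
Hardness H = 1.982 GPa = 1.982e+09 Pa.
Collected in SI base units: W = 114.4 N, H = 1.982e+09 Pa, K = 2.831e-05.
By Archard's law, V = K·W·L/H = 2.831e-05 · 114.4 · 10.38 / 1.982e+09 = 1.696e-11 m³.

value=1.696e-11 m^3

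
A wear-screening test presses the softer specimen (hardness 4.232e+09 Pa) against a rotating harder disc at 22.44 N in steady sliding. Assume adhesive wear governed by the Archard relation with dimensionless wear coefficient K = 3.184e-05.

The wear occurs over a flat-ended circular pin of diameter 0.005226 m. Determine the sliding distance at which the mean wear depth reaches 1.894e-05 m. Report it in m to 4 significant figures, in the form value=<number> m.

value=2406 m

Printed values are rounded, and all arithmetic carries exact precision. Rounded once at the end, at 4 significant digits.
Convert: Contact area A = π·d²/4 = π·(0.005226 m)²/4 = 2.145e-05 m².
Collected in SI base units: W = 22.44 N, H = 4.232e+09 Pa, K = 3.184e-05.
Allowed volume V_lim = h_lim·A = 1.894e-05 · 2.145e-05 = 4.063e-10 m³.
Sliding life L = V_lim·H/(K·W) = 4.063e-10 · 4.232e+09 / (3.184e-05 · 22.44) = 2406 m.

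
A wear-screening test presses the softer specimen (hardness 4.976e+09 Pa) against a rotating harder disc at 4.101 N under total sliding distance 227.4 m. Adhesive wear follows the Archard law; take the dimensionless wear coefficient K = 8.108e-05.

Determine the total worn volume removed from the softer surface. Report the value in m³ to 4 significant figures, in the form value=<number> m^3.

value=1.520e-11 m^3

Shown intermediates are rounded, and the algebra keeps exact precision, and one last rounding to four significant figures.
As SI base values: W = 4.101 N, H = 4.976e+09 Pa, K = 8.108e-05.
Archard volume V = K·W·L/H = 8.108e-05 · 4.101 · 227.4 / 4.976e+09 = 1.520e-11 m³.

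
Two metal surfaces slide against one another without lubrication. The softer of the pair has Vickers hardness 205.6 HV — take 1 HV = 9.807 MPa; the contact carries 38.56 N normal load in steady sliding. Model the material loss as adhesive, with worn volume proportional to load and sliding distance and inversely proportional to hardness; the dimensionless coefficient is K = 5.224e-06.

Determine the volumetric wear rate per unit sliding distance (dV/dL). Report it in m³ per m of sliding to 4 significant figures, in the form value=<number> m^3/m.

value=9.990e-14 m^3/m

The computation carries full precision; intermediate values are displayed rounded; rounded just once to 4 significant digits.
Convert: Hardness H = 205.6 HV × 9.807 MPa/HV = 2016 MPa = 2.016e+09 Pa.
In SI base units, W = 38.56 N, H = 2.016e+09 Pa, K = 5.224e-06.
Rate of wear dV/dL = K·W/H (independent of L): 5.224e-06 · 38.56 / 2.016e+09 = 9.990e-14 m³/m.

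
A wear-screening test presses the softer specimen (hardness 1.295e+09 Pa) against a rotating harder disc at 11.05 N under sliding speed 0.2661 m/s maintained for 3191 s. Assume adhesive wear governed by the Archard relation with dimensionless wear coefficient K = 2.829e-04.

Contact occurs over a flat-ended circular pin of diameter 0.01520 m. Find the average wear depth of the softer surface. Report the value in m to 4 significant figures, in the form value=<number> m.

The computation maintains exact precision — intermediate values appear rounded — a single final rounding: four significant figures.
Convert: Distance L = v·t = 0.2661 m/s × 3191 s = 849.1 m.
Convert: Contact area A = π·d²/4 = π·(0.01520 m)²/4 = 1.815e-04 m².
Restated in SI base units: W = 11.05 N, H = 1.295e+09 Pa, K = 2.829e-04.
Wear volume V = K·W·L/H = 2.829e-04 · 11.05 · 849.1 / 1.295e+09 = 2.050e-09 m³.
Depth of wear h = V/A = 2.050e-09 / 1.815e-04 = 1.130e-05 m.

value=1.130e-05 m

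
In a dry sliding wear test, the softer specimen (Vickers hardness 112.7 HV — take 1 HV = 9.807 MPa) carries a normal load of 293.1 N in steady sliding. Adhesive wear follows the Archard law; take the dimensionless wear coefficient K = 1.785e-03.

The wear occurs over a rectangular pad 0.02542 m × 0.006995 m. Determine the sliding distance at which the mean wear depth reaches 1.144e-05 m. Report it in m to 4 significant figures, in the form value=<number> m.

value=4.297 m

The intermediates appear rounded — the computation holds exact precision. Rounded just once: four significant figures.
Convert: Hardness H = 112.7 HV × 9.807 MPa/HV = 1105 MPa = 1.105e+09 Pa.
Convert: Contact area A = 0.02542 m × 0.006995 m = 1.778e-04 m².
SI base units throughout: W = 293.1 N, H = 1.105e+09 Pa, K = 1.785e-03.
Limit volume V_lim = h_lim·A = 1.144e-05 · 1.778e-04 = 2.034e-09 m³.
So the life L = V_lim·H/(K·W) = 2.034e-09 · 1.105e+09 / (1.785e-03 · 293.1) = 4.297 m.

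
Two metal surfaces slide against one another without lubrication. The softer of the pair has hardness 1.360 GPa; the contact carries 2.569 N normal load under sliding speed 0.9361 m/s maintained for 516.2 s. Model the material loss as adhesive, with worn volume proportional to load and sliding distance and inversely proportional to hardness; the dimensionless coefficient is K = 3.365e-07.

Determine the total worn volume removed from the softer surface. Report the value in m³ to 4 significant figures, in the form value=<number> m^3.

value=3.071e-13 m^3

All working math carries full float precision — intermediates appear rounded; rounded once at the end: four significant figures.
Convert: The distance L = v·t = 0.9361 m/s × 516.2 s = 483.2 m.
Convert: Hardness H = 1.360 GPa = 1.360e+09 Pa.
As SI base values: W = 2.569 N, H = 1.360e+09 Pa, K = 3.365e-07.
The Archard volume V = K·W·L/H = 3.365e-07 · 2.569 · 483.2 / 1.360e+09 = 3.071e-13 m³.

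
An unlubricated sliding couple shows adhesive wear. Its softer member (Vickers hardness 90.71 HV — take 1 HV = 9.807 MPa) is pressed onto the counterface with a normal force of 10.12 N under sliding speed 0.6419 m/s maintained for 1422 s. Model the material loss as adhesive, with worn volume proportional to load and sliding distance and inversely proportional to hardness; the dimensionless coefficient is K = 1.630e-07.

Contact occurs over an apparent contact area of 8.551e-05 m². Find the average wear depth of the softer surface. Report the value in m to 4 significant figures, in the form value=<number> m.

Displayed values are rounded, and every step maintains full float precision. Rounded once at the end: 4 significant figures.
Convert: Path length L = v·t = 0.6419 m/s × 1422 s = 912.8 m.
Convert: Hardness H = 90.71 HV × 9.807 MPa/HV = 889.6 MPa = 8.896e+08 Pa.
As SI base values: W = 10.12 N, H = 8.896e+08 Pa, K = 1.630e-07.
Archard volume V = K·W·L/H = 1.630e-07 · 10.12 · 912.8 / 8.896e+08 = 1.693e-12 m³.
Mean depth h = V/A = 1.693e-12 / 8.551e-05 = 1.979e-08 m.

value=1.979e-08 m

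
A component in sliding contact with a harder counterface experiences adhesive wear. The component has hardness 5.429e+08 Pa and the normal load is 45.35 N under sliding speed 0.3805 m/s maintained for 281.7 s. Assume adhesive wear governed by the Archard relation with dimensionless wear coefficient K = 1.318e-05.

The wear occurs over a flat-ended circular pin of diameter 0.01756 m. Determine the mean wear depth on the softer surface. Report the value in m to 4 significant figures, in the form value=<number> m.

Each operation keeps full float precision; intermediates are printed rounded — rounded once at the end, at four significant digits.
Distance covered L = v·t = 0.3805 m/s × 281.7 s = 107.2 m.
Contact area A = π·d²/4 = π·(0.01756 m)²/4 = 2.422e-04 m².
SI base units throughout: W = 45.35 N, H = 5.429e+08 Pa, K = 1.318e-05.
Wear volume V = K·W·L/H = 1.318e-05 · 45.35 · 107.2 / 5.429e+08 = 1.180e-10 m³.
Depth of wear h = V/A = 1.180e-10 / 2.422e-04 = 4.873e-07 m.

value=4.873e-07 m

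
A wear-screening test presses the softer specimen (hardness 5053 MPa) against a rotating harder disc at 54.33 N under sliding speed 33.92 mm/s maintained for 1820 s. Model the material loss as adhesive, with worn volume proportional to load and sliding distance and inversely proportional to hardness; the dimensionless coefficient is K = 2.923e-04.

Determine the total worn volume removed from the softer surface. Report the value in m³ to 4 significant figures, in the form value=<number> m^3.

value=1.940e-10 m^3

Intermediates are displayed rounded, and each operation carries exact precision. Rounded just once to four significant digits.
Convert: Sliding speed v = 33.92 mm/s = 0.03392 m/s. The distance L = v·t = 0.03392 m/s × 1820 s = 61.73 m.
Convert: Hardness H = 5053 MPa = 5.053e+09 Pa.
As SI base values: W = 54.33 N, H = 5.053e+09 Pa, K = 2.923e-04.
The Archard volume V = K·W·L/H = 2.923e-04 · 54.33 · 61.73 / 5.053e+09 = 1.940e-10 m³.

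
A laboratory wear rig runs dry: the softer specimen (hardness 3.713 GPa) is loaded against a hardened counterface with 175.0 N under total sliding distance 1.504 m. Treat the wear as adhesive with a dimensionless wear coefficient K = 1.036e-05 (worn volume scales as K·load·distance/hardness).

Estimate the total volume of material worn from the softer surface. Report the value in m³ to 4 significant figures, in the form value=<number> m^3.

Intermediate values appear rounded, and each operation carries full precision, and rounded once at the end: four significant digits.
Hardness H = 3.713 GPa = 3.713e+09 Pa.
Expressed in SI base units: W = 175.0 N, H = 3.713e+09 Pa, K = 1.036e-05.
By Archard's law, V = K·W·L/H = 1.036e-05 · 175.0 · 1.504 / 3.713e+09 = 7.344e-13 m³.

value=7.344e-13 m^3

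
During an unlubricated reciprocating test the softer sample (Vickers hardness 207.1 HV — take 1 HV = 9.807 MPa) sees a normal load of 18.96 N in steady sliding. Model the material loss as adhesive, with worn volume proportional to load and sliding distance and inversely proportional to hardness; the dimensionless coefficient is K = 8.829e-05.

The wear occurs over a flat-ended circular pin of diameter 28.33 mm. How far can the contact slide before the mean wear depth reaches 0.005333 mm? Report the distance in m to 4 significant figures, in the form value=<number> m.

The computation maintains exact precision. Intermediates are displayed rounded, and one last rounding to 4 significant digits.
Hardness H = 207.1 HV × 9.807 MPa/HV = 2031 MPa = 2.031e+09 Pa.
Pin diameter d = 28.33 mm = 0.02833 m. Contact area A = π·d²/4 = π·(0.02833 m)²/4 = 6.304e-04 m².
Depth limit h_lim = 0.005333 mm = 5.333e-06 m.
Restated in SI base units: W = 18.96 N, H = 2.031e+09 Pa, K = 8.829e-05.
Limit volume V_lim = h_lim·A = 5.333e-06 · 6.304e-04 = 3.362e-09 m³.
Thus life L = V_lim·H/(K·W) = 3.362e-09 · 2.031e+09 / (8.829e-05 · 18.96) = 4079 m.

value=4079 m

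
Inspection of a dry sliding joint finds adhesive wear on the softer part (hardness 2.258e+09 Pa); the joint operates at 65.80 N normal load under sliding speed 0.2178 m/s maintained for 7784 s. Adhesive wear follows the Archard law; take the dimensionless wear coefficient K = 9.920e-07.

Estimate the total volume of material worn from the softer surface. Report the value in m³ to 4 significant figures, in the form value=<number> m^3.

value=4.901e-11 m^3

Intermediates appear rounded. Each operation holds full float precision; one final rounding: four significant digits.
Sliding distance L = v·t = 0.2178 m/s × 7784 s = 1695 m.
In SI base units: W = 65.80 N, H = 2.258e+09 Pa, K = 9.920e-07.
Wear volume V = K·W·L/H = 9.920e-07 · 65.80 · 1695 / 2.258e+09 = 4.901e-11 m³.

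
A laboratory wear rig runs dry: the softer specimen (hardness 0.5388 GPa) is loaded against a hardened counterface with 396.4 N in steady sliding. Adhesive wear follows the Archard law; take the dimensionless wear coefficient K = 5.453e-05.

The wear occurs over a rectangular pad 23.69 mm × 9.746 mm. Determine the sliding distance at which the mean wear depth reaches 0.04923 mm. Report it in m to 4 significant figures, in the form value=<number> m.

value=283.3 m

All working math holds full float precision; quoted intermediates are rounded. Rounded just once to 4 significant digits.
Hardness H = 0.5388 GPa = 5.388e+08 Pa.
Pad sides 23.69 mm × 9.746 mm = 0.02369 m × 0.009746 m. Contact area A = 0.02369 m × 0.009746 m = 2.309e-04 m².
Depth limit h_lim = 0.04923 mm = 4.923e-05 m.
Working in SI base units: W = 396.4 N, H = 5.388e+08 Pa, K = 5.453e-05.
Permissible volume V_lim = h_lim·A = 4.923e-05 · 2.309e-04 = 1.137e-08 m³.
Life L = V_lim·H/(K·W) = 1.137e-08 · 5.388e+08 / (5.453e-05 · 396.4) = 283.3 m.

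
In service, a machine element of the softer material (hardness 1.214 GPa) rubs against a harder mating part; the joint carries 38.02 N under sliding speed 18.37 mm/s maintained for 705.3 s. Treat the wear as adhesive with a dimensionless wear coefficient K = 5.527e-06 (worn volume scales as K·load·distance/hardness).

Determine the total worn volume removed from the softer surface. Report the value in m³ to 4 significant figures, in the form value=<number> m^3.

Intermediate values are displayed rounded — all arithmetic runs at exact precision — one last rounding to 4 significant figures.
Convert: Sliding speed v = 18.37 mm/s = 0.01837 m/s. The distance L = v·t = 0.01837 m/s × 705.3 s = 12.96 m.
Convert: Hardness H = 1.214 GPa = 1.214e+09 Pa.
Working in SI base units: W = 38.02 N, H = 1.214e+09 Pa, K = 5.527e-06.
The Archard volume V = K·W·L/H = 5.527e-06 · 38.02 · 12.96 / 1.214e+09 = 2.243e-12 m³.

value=2.243e-12 m^3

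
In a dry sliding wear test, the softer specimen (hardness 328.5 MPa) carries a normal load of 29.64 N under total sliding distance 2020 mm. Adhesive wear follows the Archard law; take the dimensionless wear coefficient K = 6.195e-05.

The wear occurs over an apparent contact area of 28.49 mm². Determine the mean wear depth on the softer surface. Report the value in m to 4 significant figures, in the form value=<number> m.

value=3.963e-07 m

The algebra carries full float precision. Shown intermediates are rounded — a single final rounding, at 4 significant figures.
Path length L = 2020 mm = 2.020 m.
Hardness H = 328.5 MPa = 3.285e+08 Pa.
Contact area A = 28.49 mm² = 2.849e-05 m².
Expressed in SI base units: W = 29.64 N, H = 3.285e+08 Pa, K = 6.195e-05.
Wear volume V = K·W·L/H = 6.195e-05 · 29.64 · 2.020 / 3.285e+08 = 1.129e-11 m³.
Mean depth h = V/A = 1.129e-11 / 2.849e-05 = 3.963e-07 m.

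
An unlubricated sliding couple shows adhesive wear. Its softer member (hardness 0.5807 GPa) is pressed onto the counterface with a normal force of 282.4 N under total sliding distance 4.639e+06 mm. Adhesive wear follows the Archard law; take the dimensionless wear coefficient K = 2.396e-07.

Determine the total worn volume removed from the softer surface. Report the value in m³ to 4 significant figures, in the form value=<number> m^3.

value=5.405e-10 m^3

Intermediates appear rounded, and the computation holds full precision; one last rounding: 4 significant digits.
Convert: Path length L = 4.639e+06 mm = 4639 m.
Convert: Hardness H = 0.5807 GPa = 5.807e+08 Pa.
Restated in SI base units: W = 282.4 N, H = 5.807e+08 Pa, K = 2.396e-07.
Archard relation: V = K·W·L/H = 2.396e-07 · 282.4 · 4639 / 5.807e+08 = 5.405e-10 m³.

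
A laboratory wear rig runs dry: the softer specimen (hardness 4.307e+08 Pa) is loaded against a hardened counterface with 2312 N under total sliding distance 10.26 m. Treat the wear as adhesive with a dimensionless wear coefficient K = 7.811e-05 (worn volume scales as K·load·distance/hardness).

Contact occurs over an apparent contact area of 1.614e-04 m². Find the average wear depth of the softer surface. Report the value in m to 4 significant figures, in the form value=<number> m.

Shown intermediates are rounded, and the computation keeps full precision; one last rounding: four significant figures.
Expressed in SI base units: W = 2312 N, H = 4.307e+08 Pa, K = 7.811e-05.
By Archard's law, V = K·W·L/H = 7.811e-05 · 2312 · 10.26 / 4.307e+08 = 4.302e-09 m³.
Depth of wear h = V/A = 4.302e-09 / 1.614e-04 = 2.665e-05 m.

value=2.665e-05 m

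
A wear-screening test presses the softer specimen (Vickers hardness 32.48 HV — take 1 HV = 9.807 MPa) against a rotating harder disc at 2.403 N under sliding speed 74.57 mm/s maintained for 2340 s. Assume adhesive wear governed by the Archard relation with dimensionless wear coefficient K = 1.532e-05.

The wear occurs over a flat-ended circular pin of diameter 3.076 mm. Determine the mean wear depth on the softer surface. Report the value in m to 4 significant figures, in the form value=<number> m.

The intermediates are printed rounded — each operation maintains exact precision, and a single final rounding, at four significant digits.
Convert: Sliding speed v = 74.57 mm/s = 0.07457 m/s. The distance L = v·t = 0.07457 m/s × 2340 s = 174.5 m.
Convert: Hardness H = 32.48 HV × 9.807 MPa/HV = 318.5 MPa = 3.185e+08 Pa.
Convert: Pin diameter d = 3.076 mm = 0.003076 m. Contact area A = π·d²/4 = π·(0.003076 m)²/4 = 7.431e-06 m².
As SI base values: W = 2.403 N, H = 3.185e+08 Pa, K = 1.532e-05.
Volume removed: V = K·W·L/H = 1.532e-05 · 2.403 · 174.5 / 3.185e+08 = 2.017e-11 m³.
Wear depth h = V/A = 2.017e-11 / 7.431e-06 = 2.714e-06 m.

value=2.714e-06 m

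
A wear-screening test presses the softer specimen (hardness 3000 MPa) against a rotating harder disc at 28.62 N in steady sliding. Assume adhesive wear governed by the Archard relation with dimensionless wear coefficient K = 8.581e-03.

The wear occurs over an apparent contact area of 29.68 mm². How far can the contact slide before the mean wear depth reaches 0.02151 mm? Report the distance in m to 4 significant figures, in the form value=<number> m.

value=7.799 m

Every step maintains full float precision; intermediates appear rounded — one final rounding, at 4 significant figures.
Hardness H = 3000 MPa = 3.000e+09 Pa.
Contact area A = 29.68 mm² = 2.968e-05 m².
Depth limit h_lim = 0.02151 mm = 2.151e-05 m.
Expressed in SI base units: W = 28.62 N, H = 3.000e+09 Pa, K = 8.581e-03.
Wearable volume V_lim = h_lim·A = 2.151e-05 · 2.968e-05 = 6.384e-10 m³.
Inverting, life L = V_lim·H/(K·W) = 6.384e-10 · 3.000e+09 / (8.581e-03 · 28.62) = 7.799 m.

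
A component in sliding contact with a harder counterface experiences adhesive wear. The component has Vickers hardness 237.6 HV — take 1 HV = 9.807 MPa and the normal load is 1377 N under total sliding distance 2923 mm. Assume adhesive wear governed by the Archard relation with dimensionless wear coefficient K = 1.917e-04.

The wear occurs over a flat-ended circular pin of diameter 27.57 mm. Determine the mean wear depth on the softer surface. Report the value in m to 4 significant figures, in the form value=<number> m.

value=5.547e-07 m

Intermediates are shown rounded, and the computation runs at full precision — a lone final rounding, at four significant digits.
Sliding distance L = 2923 mm = 2.923 m.
Hardness H = 237.6 HV × 9.807 MPa/HV = 2330 MPa = 2.330e+09 Pa.
Pin diameter d = 27.57 mm = 0.02757 m. Contact area A = π·d²/4 = π·(0.02757 m)²/4 = 5.970e-04 m².
In SI base units, W = 1377 N, H = 2.330e+09 Pa, K = 1.917e-04.
Apply Archard: V = K·W·L/H = 1.917e-04 · 1377 · 2.923 / 2.330e+09 = 3.311e-10 m³.
Depth h = V/A = 3.311e-10 / 5.970e-04 = 5.547e-07 m.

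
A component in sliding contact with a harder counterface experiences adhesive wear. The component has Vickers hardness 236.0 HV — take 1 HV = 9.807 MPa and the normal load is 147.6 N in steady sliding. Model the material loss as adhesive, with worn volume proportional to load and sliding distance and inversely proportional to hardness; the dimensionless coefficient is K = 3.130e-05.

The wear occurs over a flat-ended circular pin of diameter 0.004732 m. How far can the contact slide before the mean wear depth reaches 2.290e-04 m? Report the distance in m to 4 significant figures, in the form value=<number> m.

Intermediates appear rounded; each operation maintains full float precision, and a lone final rounding, at 4 significant digits.
Hardness H = 236.0 HV × 9.807 MPa/HV = 2314 MPa = 2.314e+09 Pa.
Contact area A = π·d²/4 = π·(0.004732 m)²/4 = 1.759e-05 m².
Working in SI base units: W = 147.6 N, H = 2.314e+09 Pa, K = 3.130e-05.
At the depth limit, V_lim = h_lim·A = 2.290e-04 · 1.759e-05 = 4.027e-09 m³.
So the life L = V_lim·H/(K·W) = 4.027e-09 · 2.314e+09 / (3.130e-05 · 147.6) = 2018 m.

value=2018 m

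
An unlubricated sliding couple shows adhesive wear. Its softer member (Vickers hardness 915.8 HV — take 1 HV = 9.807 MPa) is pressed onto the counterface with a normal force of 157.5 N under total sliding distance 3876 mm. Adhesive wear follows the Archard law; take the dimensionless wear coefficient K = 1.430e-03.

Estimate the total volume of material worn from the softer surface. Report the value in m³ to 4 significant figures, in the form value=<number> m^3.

value=9.720e-11 m^3

The intermediates appear rounded — all arithmetic runs at exact precision. Rounded just once, at 4 significant figures.
Convert: Total distance L = 3876 mm = 3.876 m.
Convert: Hardness H = 915.8 HV × 9.807 MPa/HV = 8981 MPa = 8.981e+09 Pa.
Restated in SI base units: W = 157.5 N, H = 8.981e+09 Pa, K = 1.430e-03.
Wear volume V = K·W·L/H = 1.430e-03 · 157.5 · 3.876 / 8.981e+09 = 9.720e-11 m³.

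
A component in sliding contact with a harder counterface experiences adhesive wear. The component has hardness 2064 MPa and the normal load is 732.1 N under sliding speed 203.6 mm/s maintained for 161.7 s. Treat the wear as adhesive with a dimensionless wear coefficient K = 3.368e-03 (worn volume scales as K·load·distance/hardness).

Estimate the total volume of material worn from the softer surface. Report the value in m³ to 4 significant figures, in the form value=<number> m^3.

value=3.933e-08 m^3

Every step carries exact precision; displayed values are rounded. Rounded once at the end to 4 significant figures.
Convert: Sliding speed v = 203.6 mm/s = 0.2036 m/s. Sliding distance L = v·t = 0.2036 m/s × 161.7 s = 32.92 m.
Convert: Hardness H = 2064 MPa = 2.064e+09 Pa.
As SI base values: W = 732.1 N, H = 2.064e+09 Pa, K = 3.368e-03.
Volume removed: V = K·W·L/H = 3.368e-03 · 732.1 · 32.92 / 2.064e+09 = 3.933e-08 m³.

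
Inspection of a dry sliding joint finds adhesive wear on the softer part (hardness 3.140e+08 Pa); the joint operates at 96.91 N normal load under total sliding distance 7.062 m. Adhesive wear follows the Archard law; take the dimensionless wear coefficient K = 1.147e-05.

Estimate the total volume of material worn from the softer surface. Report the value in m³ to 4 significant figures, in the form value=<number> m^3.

The intermediates are printed rounded — all arithmetic maintains exact precision — a single final rounding: four significant digits.
Working in SI base units: W = 96.91 N, H = 3.140e+08 Pa, K = 1.147e-05.
Worn volume V = K·W·L/H = 1.147e-05 · 96.91 · 7.062 / 3.140e+08 = 2.500e-11 m³.

value=2.500e-11 m^3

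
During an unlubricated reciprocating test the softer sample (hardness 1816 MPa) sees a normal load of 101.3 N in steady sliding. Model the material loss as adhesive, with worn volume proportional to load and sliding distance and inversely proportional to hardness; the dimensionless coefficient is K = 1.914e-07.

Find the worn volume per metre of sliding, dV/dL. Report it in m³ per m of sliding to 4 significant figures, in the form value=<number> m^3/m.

Each operation maintains full precision; intermediates are displayed rounded; a lone final rounding to four significant digits.
Hardness H = 1816 MPa = 1.816e+09 Pa.
SI base units throughout: W = 101.3 N, H = 1.816e+09 Pa, K = 1.914e-07.
Rate of wear dV/dL = K·W/H, per unit distance: 1.914e-07 · 101.3 / 1.816e+09 = 1.068e-14 m³/m.

value=1.068e-14 m^3/m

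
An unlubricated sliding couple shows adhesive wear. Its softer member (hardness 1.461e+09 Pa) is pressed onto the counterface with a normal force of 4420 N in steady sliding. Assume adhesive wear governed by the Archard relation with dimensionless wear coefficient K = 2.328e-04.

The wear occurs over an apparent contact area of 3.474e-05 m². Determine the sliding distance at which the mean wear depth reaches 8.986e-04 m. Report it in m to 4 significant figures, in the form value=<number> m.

value=44.32 m

Intermediate values are displayed rounded, and every step keeps exact precision — rounded just once, at four significant figures.
In SI base units, W = 4420 N, H = 1.461e+09 Pa, K = 2.328e-04.
Limit volume V_lim = h_lim·A = 8.986e-04 · 3.474e-05 = 3.122e-08 m³.
Inverting, life L = V_lim·H/(K·W) = 3.122e-08 · 1.461e+09 / (2.328e-04 · 4420) = 44.32 m.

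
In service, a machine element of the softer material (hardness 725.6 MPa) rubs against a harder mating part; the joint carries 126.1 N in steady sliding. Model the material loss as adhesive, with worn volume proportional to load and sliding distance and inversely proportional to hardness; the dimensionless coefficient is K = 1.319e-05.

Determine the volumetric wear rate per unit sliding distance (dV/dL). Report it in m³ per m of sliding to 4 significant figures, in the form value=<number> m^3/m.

Every step carries full precision — intermediates are shown rounded. Rounded just once: 4 significant digits.
Convert: Hardness H = 725.6 MPa = 7.256e+08 Pa.
Collected in SI base units: W = 126.1 N, H = 7.256e+08 Pa, K = 1.319e-05.
Volumetric rate dV/dL = K·W/H, per unit distance: 1.319e-05 · 126.1 / 7.256e+08 = 2.292e-12 m³/m.

value=2.292e-12 m^3/m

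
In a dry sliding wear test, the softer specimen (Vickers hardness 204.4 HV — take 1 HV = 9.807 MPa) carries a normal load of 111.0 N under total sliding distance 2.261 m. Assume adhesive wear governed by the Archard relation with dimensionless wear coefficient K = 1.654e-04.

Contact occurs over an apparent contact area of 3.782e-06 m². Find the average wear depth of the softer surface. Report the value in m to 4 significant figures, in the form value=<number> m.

Every step holds exact precision. Quoted intermediates are rounded. Rounded just once: 4 significant digits.
Hardness H = 204.4 HV × 9.807 MPa/HV = 2005 MPa = 2.005e+09 Pa.
Expressed in SI base units: W = 111.0 N, H = 2.005e+09 Pa, K = 1.654e-04.
The Archard volume V = K·W·L/H = 1.654e-04 · 111.0 · 2.261 / 2.005e+09 = 2.071e-11 m³.
Depth h = V/A = 2.071e-11 / 3.782e-06 = 5.475e-06 m.

value=5.475e-06 m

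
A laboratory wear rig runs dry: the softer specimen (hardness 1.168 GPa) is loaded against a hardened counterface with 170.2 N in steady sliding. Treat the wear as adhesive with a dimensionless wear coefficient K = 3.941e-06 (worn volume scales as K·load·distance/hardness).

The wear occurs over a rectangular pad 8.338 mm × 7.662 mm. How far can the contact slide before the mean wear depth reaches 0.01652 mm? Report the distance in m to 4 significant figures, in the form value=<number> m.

The intermediates are printed rounded, and all arithmetic carries full float precision; a single final rounding, at four significant figures.
Convert: Hardness H = 1.168 GPa = 1.168e+09 Pa.
Convert: Pad sides 8.338 mm × 7.662 mm = 0.008338 m × 0.007662 m. Contact area A = 0.008338 m × 0.007662 m = 6.389e-05 m².
Convert: Depth limit h_lim = 0.01652 mm = 1.652e-05 m.
Expressed in SI base units: W = 170.2 N, H = 1.168e+09 Pa, K = 3.941e-06.
At the depth limit, V_lim = h_lim·A = 1.652e-05 · 6.389e-05 = 1.055e-09 m³.
So the life L = V_lim·H/(K·W) = 1.055e-09 · 1.168e+09 / (3.941e-06 · 170.2) = 1838 m.

value=1838 m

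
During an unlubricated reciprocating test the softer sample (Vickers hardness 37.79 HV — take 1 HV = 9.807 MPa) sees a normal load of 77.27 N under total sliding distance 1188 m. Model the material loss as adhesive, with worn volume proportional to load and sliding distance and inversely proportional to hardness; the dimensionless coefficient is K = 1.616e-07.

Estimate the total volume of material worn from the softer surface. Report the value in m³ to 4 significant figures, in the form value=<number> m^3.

value=4.003e-11 m^3

The intermediates are displayed rounded, and all working math holds exact precision; one last rounding to four significant figures.
Convert: Hardness H = 37.79 HV × 9.807 MPa/HV = 370.6 MPa = 3.706e+08 Pa.
Collected in SI base units: W = 77.27 N, H = 3.706e+08 Pa, K = 1.616e-07.
The Archard volume V = K·W·L/H = 1.616e-07 · 77.27 · 1188 / 3.706e+08 = 4.003e-11 m³.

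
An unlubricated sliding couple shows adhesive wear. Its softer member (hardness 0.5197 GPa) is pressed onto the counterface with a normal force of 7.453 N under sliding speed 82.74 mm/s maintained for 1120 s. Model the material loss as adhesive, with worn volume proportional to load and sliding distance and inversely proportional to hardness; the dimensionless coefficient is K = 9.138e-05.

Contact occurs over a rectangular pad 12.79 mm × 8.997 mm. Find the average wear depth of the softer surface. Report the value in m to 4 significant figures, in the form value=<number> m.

value=1.055e-06 m

Every step carries full precision, and shown intermediates are rounded, and one final rounding to 4 significant digits.
Convert: Sliding speed v = 82.74 mm/s = 0.08274 m/s. The distance L = v·t = 0.08274 m/s × 1120 s = 92.67 m.
Convert: Hardness H = 0.5197 GPa = 5.197e+08 Pa.
Convert: Pad sides 12.79 mm × 8.997 mm = 0.01279 m × 0.008997 m. Contact area A = 0.01279 m × 0.008997 m = 1.151e-04 m².
Working in SI base units: W = 7.453 N, H = 5.197e+08 Pa, K = 9.138e-05.
Wear volume V = K·W·L/H = 9.138e-05 · 7.453 · 92.67 / 5.197e+08 = 1.214e-10 m³.
Mean depth h = V/A = 1.214e-10 / 1.151e-04 = 1.055e-06 m.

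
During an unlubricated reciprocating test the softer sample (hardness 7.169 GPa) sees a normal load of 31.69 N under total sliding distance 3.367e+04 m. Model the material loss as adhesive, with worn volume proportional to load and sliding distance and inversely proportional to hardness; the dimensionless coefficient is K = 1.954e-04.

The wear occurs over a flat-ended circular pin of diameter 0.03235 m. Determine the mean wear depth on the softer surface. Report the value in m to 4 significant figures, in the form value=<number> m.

The computation runs at full precision. The intermediates are shown rounded, and rounded once at the end, at four significant figures.
Convert: Hardness H = 7.169 GPa = 7.169e+09 Pa.
Convert: Contact area A = π·d²/4 = π·(0.03235 m)²/4 = 8.219e-04 m².
In SI base units, W = 31.69 N, H = 7.169e+09 Pa, K = 1.954e-04.
Volume removed: V = K·W·L/H = 1.954e-04 · 31.69 · 3.367e+04 / 7.169e+09 = 2.908e-08 m³.
Average depth h = V/A = 2.908e-08 / 8.219e-04 = 3.538e-05 m.

value=3.538e-05 m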